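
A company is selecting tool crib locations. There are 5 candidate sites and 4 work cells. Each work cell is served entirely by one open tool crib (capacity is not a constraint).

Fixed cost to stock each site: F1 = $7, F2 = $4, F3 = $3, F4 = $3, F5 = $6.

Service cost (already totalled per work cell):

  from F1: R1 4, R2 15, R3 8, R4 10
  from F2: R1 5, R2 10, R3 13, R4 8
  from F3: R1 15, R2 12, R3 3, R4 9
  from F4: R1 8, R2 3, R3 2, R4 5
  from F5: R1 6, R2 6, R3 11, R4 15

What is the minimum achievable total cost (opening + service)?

For any fixed open set, each work cell goes to its cheapest open site; total = fixed + service.
{F4}: R1→F4 8, R2→F4 3, R3→F4 2, R4→F4 5. Service 18; fixed 3; total 21.
{F2, F4}: service 15 + fixed 7 = 22
{F1, F4}: R1→F1 4, R2→F4 3, R3→F4 2, R4→F4 5. Service 14; fixed 10; total 24.
{F1, F2, F3, F4, F5}: service 14 + fixed 23 = 37
No other subset beats 21.

Minimum total cost: 21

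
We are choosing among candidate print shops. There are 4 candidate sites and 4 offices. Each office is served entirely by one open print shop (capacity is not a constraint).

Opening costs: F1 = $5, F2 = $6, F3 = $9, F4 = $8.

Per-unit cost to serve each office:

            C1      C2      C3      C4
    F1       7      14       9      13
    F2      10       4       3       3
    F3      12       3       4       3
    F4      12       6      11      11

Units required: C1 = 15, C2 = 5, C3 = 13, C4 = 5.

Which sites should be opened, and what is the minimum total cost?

Open F1 and F2; minimum total cost 190.

For any fixed open set, each office goes to its cheapest open site; total = fixed + service.
{F1, F2}: C1→F1 7·15=105, C2→F2 4·5=20, C3→F2 3·13=39, C4→F2 3·5=15. Service 179; fixed 11; total 190.
{F1, F2, F3}: C1→F1 7·15=105, C2→F3 3·5=15, C3→F2 3·13=39, C4→F2 3·5=15. Service 174; fixed 20; total 194.
{F1, F2, F4}: service 179 + fixed 19 = 198
{F1, F2, F3, F4}: service 174 + fixed 28 = 202
(All 15 nonempty subsets were checked; F1 and F2 is lowest.)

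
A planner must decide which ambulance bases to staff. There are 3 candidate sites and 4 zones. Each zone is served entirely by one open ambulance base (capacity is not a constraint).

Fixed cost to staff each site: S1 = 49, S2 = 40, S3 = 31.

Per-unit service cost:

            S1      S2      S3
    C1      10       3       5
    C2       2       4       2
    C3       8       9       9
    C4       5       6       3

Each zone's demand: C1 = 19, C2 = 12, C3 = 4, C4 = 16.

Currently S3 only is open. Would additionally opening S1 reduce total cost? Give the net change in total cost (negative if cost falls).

No — net change +45 (cost rises by 45).

Current service cost with {S3}: 203.
Adding S1: each zone re-picks its cheapest; new service cost 199, saving 4.
Extra fixed cost: 49. Net change = 49 − 4 = 45.
(Totals: 234 → 279.)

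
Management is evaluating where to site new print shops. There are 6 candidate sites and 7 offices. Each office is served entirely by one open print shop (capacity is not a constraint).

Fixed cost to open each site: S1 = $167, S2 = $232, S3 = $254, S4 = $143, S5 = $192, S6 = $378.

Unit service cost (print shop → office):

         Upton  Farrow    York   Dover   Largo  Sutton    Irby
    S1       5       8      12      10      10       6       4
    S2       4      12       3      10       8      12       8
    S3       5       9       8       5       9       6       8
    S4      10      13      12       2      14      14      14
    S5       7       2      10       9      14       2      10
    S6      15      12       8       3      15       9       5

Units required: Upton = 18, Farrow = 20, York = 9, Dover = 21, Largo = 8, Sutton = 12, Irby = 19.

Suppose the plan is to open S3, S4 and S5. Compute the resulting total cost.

Each office is assigned to its cheapest site among the open ones.
{S3, S4, S5}: Upton→S3 5·18=90, Farrow→S5 2·20=40, York→S3 8·9=72, Dover→S4 2·21=42, Largo→S3 9·8=72, Sutton→S5 2·12=24, Irby→S3 8·19=152. Service 492; fixed 589; total 1081.

Total cost: 1081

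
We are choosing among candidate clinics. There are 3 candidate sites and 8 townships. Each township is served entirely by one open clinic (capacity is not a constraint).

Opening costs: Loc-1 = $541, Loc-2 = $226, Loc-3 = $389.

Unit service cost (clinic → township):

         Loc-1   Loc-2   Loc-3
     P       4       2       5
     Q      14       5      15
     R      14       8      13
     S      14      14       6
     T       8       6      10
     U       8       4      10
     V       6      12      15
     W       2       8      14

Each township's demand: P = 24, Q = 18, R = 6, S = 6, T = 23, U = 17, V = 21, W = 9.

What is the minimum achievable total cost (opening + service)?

Minimum total cost: 1026

For any fixed open set, each township goes to its cheapest open site; total = fixed + service.
{Loc-2}: P→Loc-2 2·24=48, Q→Loc-2 5·18=90, R→Loc-2 8·6=48, S→Loc-2 14·6=84, T→Loc-2 6·23=138, U→Loc-2 4·17=68, V→Loc-2 12·21=252, W→Loc-2 8·9=72. Service 800; fixed 226; total 1026.
{Loc-2, Loc-3}: service 752 + fixed 615 = 1367
{Loc-1, Loc-2}: service 620 + fixed 767 = 1387
{Loc-1, Loc-2, Loc-3}: service 572 + fixed 1156 = 1728
No other subset beats 1026.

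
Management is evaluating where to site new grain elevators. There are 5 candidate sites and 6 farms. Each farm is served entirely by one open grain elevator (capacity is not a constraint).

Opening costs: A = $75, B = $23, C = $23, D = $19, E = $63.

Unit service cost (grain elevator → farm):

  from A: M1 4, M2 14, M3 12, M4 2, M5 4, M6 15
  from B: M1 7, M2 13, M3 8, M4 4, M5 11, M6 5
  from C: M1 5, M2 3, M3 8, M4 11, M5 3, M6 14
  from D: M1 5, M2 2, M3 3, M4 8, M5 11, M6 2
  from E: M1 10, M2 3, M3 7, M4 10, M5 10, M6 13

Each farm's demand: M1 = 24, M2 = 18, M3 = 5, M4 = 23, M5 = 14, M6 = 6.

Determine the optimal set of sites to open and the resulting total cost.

Open A and D; minimum total cost 355.

For any fixed open set, each farm goes to its cheapest open site; total = fixed + service.
{A, D}: M1→A 4·24=96, M2→D 2·18=36, M3→D 3·5=15, M4→A 2·23=46, M5→A 4·14=56, M6→D 2·6=12. Service 261; fixed 94; total 355.
{A, C, D}: service 247 + fixed 117 = 364
{A, B, D}: M1→A 4·24=96, M2→D 2·18=36, M3→D 3·5=15, M4→A 2·23=46, M5→A 4·14=56, M6→D 2·6=12. Service 261; fixed 117; total 378.
{A, B, C, D, E}: M1→A 4·24=96, M2→D 2·18=36, M3→D 3·5=15, M4→A 2·23=46, M5→C 3·14=42, M6→D 2·6=12. Service 247; fixed 203; total 450.
No other subset beats 355.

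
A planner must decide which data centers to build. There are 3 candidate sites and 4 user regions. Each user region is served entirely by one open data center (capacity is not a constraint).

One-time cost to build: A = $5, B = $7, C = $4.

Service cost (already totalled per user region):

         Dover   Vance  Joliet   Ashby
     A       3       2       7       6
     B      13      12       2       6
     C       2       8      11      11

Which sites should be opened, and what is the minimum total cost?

For any fixed open set, each user region goes to its cheapest open site; total = fixed + service.
{A}: Dover→A 3, Vance→A 2, Joliet→A 7, Ashby→A 6. Service 18; fixed 5; total 23.
{A, B}: service 13 + fixed 12 = 25
{A, C}: Dover→C 2, Vance→A 2, Joliet→A 7, Ashby→A 6. Service 17; fixed 9; total 26.
{A, B, C}: service 12 + fixed 16 = 28
No other subset beats 23.

Open A only; minimum total cost 23.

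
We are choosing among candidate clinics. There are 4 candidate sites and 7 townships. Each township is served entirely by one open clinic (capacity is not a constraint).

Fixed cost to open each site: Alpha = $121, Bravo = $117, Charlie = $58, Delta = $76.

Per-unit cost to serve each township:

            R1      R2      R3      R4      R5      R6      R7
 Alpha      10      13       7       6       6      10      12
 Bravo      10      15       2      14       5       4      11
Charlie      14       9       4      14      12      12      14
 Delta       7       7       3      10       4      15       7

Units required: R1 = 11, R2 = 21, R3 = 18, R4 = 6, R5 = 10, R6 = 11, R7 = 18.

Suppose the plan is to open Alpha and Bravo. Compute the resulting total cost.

Total cost: 985

Each township is assigned to its cheapest site among the open ones.
{Alpha, Bravo}: R1→Alpha 10·11=110, R2→Alpha 13·21=273, R3→Bravo 2·18=36, R4→Alpha 6·6=36, R5→Bravo 5·10=50, R6→Bravo 4·11=44, R7→Bravo 11·18=198. Service 747; fixed 238; total 985.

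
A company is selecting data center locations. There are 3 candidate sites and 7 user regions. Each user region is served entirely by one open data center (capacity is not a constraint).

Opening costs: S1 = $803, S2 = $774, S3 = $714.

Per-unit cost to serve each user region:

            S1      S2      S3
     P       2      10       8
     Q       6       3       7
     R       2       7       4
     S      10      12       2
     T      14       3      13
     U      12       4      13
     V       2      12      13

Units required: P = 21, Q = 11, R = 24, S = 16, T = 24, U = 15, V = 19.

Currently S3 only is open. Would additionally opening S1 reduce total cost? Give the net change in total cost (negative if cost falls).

Current service cost with {S3}: 1127.
Adding S1: each user region re-picks its cheapest; new service cost 718, saving 409.
Extra fixed cost: 803. Net change = 803 − 409 = 394.
(Totals: 1841 → 2235.)

No — net change +394 (cost rises by 394).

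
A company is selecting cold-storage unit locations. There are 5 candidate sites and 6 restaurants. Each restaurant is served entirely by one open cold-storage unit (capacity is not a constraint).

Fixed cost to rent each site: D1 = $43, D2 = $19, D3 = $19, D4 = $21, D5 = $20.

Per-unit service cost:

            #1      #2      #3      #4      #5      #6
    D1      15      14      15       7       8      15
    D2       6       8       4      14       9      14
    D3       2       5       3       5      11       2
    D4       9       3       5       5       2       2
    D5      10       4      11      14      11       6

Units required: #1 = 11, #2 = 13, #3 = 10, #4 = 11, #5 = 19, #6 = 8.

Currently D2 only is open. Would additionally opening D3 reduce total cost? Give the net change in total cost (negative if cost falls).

Yes — net change −269 (cost falls by 269).

Current service cost with {D2}: 647.
Adding D3: each restaurant re-picks its cheapest; new service cost 359, saving 288.
Extra fixed cost: 19. Net change = 19 − 288 = -269.
(Totals: 666 → 397.)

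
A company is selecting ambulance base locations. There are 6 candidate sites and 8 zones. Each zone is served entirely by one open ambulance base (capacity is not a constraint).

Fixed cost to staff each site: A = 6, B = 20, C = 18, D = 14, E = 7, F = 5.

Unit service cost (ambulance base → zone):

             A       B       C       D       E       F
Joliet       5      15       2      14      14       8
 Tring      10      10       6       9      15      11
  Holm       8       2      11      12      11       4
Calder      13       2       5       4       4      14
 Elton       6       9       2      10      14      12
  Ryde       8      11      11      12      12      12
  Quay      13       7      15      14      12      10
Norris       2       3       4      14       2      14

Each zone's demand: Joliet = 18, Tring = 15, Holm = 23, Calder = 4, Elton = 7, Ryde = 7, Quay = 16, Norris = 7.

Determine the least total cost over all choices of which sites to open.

For any fixed open set, each zone goes to its cheapest open site; total = fixed + service.
{A, B, C}: Joliet→C 2·18=36, Tring→C 6·15=90, Holm→B 2·23=46, Calder→B 2·4=8, Elton→C 2·7=14, Ryde→A 8·7=56, Quay→B 7·16=112, Norris→A 2·7=14. Service 376; fixed 44; total 420.
{A, B, C, F}: service 376 + fixed 49 = 425
{A, B, C, E}: Joliet→C 2·18=36, Tring→C 6·15=90, Holm→B 2·23=46, Calder→B 2·4=8, Elton→C 2·7=14, Ryde→A 8·7=56, Quay→B 7·16=112, Norris→A 2·7=14. Service 376; fixed 51; total 427.
{A, B, C, D, E, F}: service 376 + fixed 70 = 446
No other subset beats 420.

Minimum total cost: 420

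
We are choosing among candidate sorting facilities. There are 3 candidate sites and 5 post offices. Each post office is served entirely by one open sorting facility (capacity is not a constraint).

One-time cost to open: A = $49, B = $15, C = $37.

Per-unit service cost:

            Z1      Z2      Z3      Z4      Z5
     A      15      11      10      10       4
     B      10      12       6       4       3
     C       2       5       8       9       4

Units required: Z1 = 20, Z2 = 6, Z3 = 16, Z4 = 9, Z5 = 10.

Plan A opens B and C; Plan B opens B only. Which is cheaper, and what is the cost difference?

Plan A: {B, C}: Z1→C 2·20=40, Z2→C 5·6=30, Z3→B 6·16=96, Z4→B 4·9=36, Z5→B 3·10=30. Service 232; fixed 52; total 284.
Plan B: {B}: Z1→B 10·20=200, Z2→B 12·6=72, Z3→B 6·16=96, Z4→B 4·9=36, Z5→B 3·10=30. Service 434; fixed 15; total 449.
Difference: |284 − 449| = 165.

Plan A is cheaper by 165.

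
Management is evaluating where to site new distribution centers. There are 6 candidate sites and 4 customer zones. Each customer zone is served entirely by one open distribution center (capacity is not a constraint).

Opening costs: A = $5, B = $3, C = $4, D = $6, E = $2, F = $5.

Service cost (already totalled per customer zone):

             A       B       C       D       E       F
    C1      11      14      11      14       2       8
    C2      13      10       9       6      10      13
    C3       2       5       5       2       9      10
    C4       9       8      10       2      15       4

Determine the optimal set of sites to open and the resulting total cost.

Open D and E; minimum total cost 20.

For any fixed open set, each customer zone goes to its cheapest open site; total = fixed + service.
{D, E}: C1→E 2, C2→D 6, C3→D 2, C4→D 2. Service 12; fixed 8; total 20.
{B, D, E}: C1→E 2, C2→D 6, C3→D 2, C4→D 2. Service 12; fixed 11; total 23.
{C, D, E}: service 12 + fixed 12 = 24
{A, B, C, D, E, F}: C1→E 2, C2→D 6, C3→A 2, C4→D 2. Service 12; fixed 25; total 37.
No other subset beats 20.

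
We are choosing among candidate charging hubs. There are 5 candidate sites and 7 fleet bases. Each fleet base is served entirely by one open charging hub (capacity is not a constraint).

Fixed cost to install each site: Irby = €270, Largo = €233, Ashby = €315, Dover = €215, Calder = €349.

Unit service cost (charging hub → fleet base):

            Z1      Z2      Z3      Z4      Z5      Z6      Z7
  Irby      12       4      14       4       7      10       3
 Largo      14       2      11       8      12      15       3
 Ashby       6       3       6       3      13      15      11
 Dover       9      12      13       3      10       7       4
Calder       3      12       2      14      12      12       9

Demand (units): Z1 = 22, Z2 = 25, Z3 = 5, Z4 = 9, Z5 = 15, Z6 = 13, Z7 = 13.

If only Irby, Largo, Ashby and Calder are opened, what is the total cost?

Total cost: 1594

Each fleet base is assigned to its cheapest site among the open ones.
{Irby, Largo, Ashby, Calder}: Z1→Calder 3·22=66, Z2→Largo 2·25=50, Z3→Calder 2·5=10, Z4→Ashby 3·9=27, Z5→Irby 7·15=105, Z6→Irby 10·13=130, Z7→Irby 3·13=39. Service 427; fixed 1167; total 1594.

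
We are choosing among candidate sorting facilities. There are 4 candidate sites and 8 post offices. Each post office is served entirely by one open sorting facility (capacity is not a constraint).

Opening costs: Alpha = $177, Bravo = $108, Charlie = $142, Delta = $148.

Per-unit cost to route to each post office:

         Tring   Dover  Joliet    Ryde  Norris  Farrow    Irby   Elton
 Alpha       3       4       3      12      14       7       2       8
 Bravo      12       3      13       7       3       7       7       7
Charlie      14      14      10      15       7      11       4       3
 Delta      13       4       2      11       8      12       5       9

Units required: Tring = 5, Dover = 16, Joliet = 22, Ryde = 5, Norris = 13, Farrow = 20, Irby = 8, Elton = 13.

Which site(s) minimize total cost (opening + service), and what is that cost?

For any fixed open set, each post office goes to its cheapest open site; total = fixed + service.
{Alpha, Bravo}: Tring→Alpha 3·5=15, Dover→Bravo 3·16=48, Joliet→Alpha 3·22=66, Ryde→Bravo 7·5=35, Norris→Bravo 3·13=39, Farrow→Alpha 7·20=140, Irby→Alpha 2·8=16, Elton→Bravo 7·13=91. Service 450; fixed 285; total 735.
{Bravo, Delta}: Tring→Bravo 12·5=60, Dover→Bravo 3·16=48, Joliet→Delta 2·22=44, Ryde→Bravo 7·5=35, Norris→Bravo 3·13=39, Farrow→Bravo 7·20=140, Irby→Delta 5·8=40, Elton→Bravo 7·13=91. Service 497; fixed 256; total 753.
{Alpha, Charlie}: service 491 + fixed 319 = 810
{Alpha, Bravo, Charlie, Delta}: service 376 + fixed 575 = 951
No other subset beats 735.

Open Alpha and Bravo; minimum total cost 735.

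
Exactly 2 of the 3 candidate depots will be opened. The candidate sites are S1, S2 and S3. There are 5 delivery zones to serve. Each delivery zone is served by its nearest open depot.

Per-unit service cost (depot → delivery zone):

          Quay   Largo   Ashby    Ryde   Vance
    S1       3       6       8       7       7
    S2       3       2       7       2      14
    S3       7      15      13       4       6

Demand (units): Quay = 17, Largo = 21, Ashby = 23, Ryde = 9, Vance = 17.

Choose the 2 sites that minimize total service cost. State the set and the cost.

Choose S2 and S3; total service cost 374.

With exactly 2 open, each delivery zone uses its cheapest among the chosen.
{S2, S3}: Quay→S2 3·17=51, Largo→S2 2·21=42, Ashby→S2 7·23=161, Ryde→S2 2·9=18, Vance→S3 6·17=102. Service cost 374.
{S1, S2}: service cost 391
{S1, S3}: service cost 499
Among all 3 size-2 choices, {S2, S3} is lowest.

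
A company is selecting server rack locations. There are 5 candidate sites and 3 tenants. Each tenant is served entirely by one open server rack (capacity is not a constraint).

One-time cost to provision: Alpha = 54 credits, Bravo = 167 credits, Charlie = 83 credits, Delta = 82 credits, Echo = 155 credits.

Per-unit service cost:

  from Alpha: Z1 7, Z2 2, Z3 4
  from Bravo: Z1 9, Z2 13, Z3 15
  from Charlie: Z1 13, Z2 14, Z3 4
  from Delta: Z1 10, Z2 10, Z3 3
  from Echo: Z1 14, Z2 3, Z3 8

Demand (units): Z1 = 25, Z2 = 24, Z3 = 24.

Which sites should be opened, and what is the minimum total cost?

For any fixed open set, each tenant goes to its cheapest open site; total = fixed + service.
{Alpha}: Z1→Alpha 7·25=175, Z2→Alpha 2·24=48, Z3→Alpha 4·24=96. Service 319; fixed 54; total 373.
{Alpha, Delta}: Z1→Alpha 7·25=175, Z2→Alpha 2·24=48, Z3→Delta 3·24=72. Service 295; fixed 136; total 431.
{Alpha, Charlie}: service 319 + fixed 137 = 456
{Alpha, Bravo, Charlie, Delta, Echo}: service 295 + fixed 541 = 836
No other subset beats 373.

Open Alpha only; minimum total cost 373.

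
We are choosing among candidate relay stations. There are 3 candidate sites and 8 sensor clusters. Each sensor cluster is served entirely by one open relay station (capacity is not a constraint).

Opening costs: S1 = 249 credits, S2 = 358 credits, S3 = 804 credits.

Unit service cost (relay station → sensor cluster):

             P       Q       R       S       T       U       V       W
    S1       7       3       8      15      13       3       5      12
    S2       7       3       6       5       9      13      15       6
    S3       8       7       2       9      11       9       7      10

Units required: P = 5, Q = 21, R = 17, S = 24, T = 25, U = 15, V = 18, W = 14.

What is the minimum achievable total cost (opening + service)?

For any fixed open set, each sensor cluster goes to its cheapest open site; total = fixed + service.
{S1, S2}: P→S1 7·5=35, Q→S1 3·21=63, R→S2 6·17=102, S→S2 5·24=120, T→S2 9·25=225, U→S1 3·15=45, V→S1 5·18=90, W→S2 6·14=84. Service 764; fixed 607; total 1371.
{S2}: service 1094 + fixed 358 = 1452
{S1}: service 1222 + fixed 249 = 1471
{S1, S2, S3}: service 696 + fixed 1411 = 2107
No other subset beats 1371.

Minimum total cost: 1371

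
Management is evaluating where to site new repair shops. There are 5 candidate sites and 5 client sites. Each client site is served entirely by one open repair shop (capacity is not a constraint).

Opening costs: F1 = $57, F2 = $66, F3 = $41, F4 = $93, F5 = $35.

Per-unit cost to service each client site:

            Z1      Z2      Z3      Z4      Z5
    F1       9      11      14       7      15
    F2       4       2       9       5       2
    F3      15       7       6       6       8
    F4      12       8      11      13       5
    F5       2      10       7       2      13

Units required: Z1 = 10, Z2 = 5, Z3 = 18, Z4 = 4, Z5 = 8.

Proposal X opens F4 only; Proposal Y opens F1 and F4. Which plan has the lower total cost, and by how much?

Proposal X: {F4}: Z1→F4 12·10=120, Z2→F4 8·5=40, Z3→F4 11·18=198, Z4→F4 13·4=52, Z5→F4 5·8=40. Service 450; fixed 93; total 543.
Proposal Y: {F1, F4}: Z1→F1 9·10=90, Z2→F4 8·5=40, Z3→F4 11·18=198, Z4→F1 7·4=28, Z5→F4 5·8=40. Service 396; fixed 150; total 546.
Difference: |543 − 546| = 3.

Proposal X is cheaper by 3.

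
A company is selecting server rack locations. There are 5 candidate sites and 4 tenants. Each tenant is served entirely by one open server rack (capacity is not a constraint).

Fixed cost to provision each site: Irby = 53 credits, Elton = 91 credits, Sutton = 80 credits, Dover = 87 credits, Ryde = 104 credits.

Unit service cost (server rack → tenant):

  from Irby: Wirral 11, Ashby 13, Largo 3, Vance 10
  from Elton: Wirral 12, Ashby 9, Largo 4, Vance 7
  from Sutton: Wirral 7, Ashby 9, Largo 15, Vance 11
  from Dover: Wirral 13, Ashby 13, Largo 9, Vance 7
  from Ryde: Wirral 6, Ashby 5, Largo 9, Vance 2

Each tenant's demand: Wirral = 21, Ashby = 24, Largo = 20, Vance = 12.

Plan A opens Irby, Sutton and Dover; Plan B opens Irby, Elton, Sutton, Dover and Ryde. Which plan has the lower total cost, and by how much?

Plan A: {Irby, Sutton, Dover}: Wirral→Sutton 7·21=147, Ashby→Sutton 9·24=216, Largo→Irby 3·20=60, Vance→Dover 7·12=84. Service 507; fixed 220; total 727.
Plan B: {Irby, Elton, Sutton, Dover, Ryde}: Wirral→Ryde 6·21=126, Ashby→Ryde 5·24=120, Largo→Irby 3·20=60, Vance→Ryde 2·12=24. Service 330; fixed 415; total 745.
Difference: |727 − 745| = 18.

Plan A is cheaper by 18.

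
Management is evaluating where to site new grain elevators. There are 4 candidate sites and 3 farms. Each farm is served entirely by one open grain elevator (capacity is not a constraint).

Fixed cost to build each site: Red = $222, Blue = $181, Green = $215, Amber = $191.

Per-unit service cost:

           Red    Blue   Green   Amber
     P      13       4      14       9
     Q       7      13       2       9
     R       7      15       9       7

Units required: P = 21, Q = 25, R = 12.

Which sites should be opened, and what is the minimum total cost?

Open Blue and Green; minimum total cost 638.

For any fixed open set, each farm goes to its cheapest open site; total = fixed + service.
{Blue, Green}: P→Blue 4·21=84, Q→Green 2·25=50, R→Green 9·12=108. Service 242; fixed 396; total 638.
{Green}: service 452 + fixed 215 = 667
{Amber}: service 498 + fixed 191 = 689
{Red, Blue, Green, Amber}: P→Blue 4·21=84, Q→Green 2·25=50, R→Red 7·12=84. Service 218; fixed 809; total 1027.
No other subset beats 638.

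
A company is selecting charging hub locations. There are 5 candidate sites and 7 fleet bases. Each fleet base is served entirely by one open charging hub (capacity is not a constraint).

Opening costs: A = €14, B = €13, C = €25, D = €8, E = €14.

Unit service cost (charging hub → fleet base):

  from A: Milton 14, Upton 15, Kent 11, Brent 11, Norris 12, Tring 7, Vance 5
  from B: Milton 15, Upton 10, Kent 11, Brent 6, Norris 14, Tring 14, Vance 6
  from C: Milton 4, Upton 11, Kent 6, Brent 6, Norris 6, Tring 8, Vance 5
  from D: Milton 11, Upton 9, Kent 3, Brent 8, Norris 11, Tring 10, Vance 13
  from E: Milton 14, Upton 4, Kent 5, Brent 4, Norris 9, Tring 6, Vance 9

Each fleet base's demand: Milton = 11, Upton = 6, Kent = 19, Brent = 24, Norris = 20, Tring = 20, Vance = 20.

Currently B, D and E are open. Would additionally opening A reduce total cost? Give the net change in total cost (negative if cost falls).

Yes — net change −6 (cost falls by 6).

Current service cost with {B, D, E}: 718.
Adding A: each fleet base re-picks its cheapest; new service cost 698, saving 20.
Extra fixed cost: 14. Net change = 14 − 20 = -6.
(Totals: 753 → 747.)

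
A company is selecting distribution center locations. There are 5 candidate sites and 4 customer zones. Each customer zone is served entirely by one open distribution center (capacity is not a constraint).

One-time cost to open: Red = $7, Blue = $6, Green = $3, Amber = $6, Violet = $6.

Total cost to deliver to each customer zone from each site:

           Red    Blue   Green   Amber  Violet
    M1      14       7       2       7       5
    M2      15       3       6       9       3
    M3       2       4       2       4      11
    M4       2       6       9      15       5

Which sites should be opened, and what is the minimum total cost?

For any fixed open set, each customer zone goes to its cheapest open site; total = fixed + service.
{Green, Violet}: M1→Green 2, M2→Violet 3, M3→Green 2, M4→Violet 5. Service 12; fixed 9; total 21.
{Red, Green}: M1→Green 2, M2→Green 6, M3→Red 2, M4→Red 2. Service 12; fixed 10; total 22.
{Blue, Green}: service 13 + fixed 9 = 22
{Red, Blue, Green, Amber, Violet}: M1→Green 2, M2→Blue 3, M3→Red 2, M4→Red 2. Service 9; fixed 28; total 37.
No other subset beats 21.

Open Green and Violet; minimum total cost 21.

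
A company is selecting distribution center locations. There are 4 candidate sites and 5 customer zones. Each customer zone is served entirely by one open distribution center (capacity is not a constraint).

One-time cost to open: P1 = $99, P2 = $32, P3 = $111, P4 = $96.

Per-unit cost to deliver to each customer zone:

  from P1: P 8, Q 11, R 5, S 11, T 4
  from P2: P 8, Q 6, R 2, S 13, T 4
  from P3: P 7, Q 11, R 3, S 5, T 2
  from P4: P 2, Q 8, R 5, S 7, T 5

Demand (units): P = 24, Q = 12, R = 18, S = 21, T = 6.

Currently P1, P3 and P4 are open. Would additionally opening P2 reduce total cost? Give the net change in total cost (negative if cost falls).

Current service cost with {P1, P3, P4}: 315.
Adding P2: each customer zone re-picks its cheapest; new service cost 273, saving 42.
Extra fixed cost: 32. Net change = 32 − 42 = -10.
(Totals: 621 → 611.)

Yes — net change −10 (cost falls by 10).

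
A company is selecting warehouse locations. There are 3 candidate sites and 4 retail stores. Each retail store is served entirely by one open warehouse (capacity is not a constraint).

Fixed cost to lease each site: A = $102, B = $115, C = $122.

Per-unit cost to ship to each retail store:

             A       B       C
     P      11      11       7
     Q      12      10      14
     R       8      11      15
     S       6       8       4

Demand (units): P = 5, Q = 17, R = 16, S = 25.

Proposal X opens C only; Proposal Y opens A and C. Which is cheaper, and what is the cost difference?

Proposal Y is cheaper by 44.

Proposal X: {C}: P→C 7·5=35, Q→C 14·17=238, R→C 15·16=240, S→C 4·25=100. Service 613; fixed 122; total 735.
Proposal Y: {A, C}: P→C 7·5=35, Q→A 12·17=204, R→A 8·16=128, S→C 4·25=100. Service 467; fixed 224; total 691.
Difference: |735 − 691| = 44.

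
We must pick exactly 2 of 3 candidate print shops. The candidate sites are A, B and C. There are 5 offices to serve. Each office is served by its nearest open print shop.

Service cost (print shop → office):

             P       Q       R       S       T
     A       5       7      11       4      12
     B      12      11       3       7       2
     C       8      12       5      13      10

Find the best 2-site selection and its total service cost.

Choose A and B; total service cost 21.

With exactly 2 open, each office uses its cheapest among the chosen.
{A, B}: P→A 5, Q→A 7, R→B 3, S→A 4, T→B 2. Service cost 21.
{A, C}: service cost 31
{B, C}: service cost 31
Among all 3 size-2 choices, {A, B} is lowest.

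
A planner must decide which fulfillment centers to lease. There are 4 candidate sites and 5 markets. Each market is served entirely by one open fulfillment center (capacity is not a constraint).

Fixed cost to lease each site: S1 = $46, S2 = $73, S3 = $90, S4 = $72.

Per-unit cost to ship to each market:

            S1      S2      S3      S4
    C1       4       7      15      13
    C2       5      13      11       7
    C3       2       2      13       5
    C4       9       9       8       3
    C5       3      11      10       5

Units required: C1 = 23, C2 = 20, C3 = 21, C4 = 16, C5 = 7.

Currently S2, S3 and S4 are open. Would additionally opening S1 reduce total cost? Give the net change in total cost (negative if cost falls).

Current service cost with {S2, S3, S4}: 426.
Adding S1: each market re-picks its cheapest; new service cost 303, saving 123.
Extra fixed cost: 46. Net change = 46 − 123 = -77.
(Totals: 661 → 584.)

Yes — net change −77 (cost falls by 77).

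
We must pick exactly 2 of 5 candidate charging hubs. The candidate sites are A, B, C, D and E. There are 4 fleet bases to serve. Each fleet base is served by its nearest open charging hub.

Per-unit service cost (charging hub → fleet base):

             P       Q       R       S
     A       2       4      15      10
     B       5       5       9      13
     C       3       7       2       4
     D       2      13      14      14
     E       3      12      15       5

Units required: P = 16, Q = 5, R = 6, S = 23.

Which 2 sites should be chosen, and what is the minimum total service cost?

With exactly 2 open, each fleet base uses its cheapest among the chosen.
{A, C}: P→A 2·16=32, Q→A 4·5=20, R→C 2·6=12, S→C 4·23=92. Service cost 156.
{C, D}: service cost 171
{B, C}: service cost 177
Among all 10 size-2 choices, {A, C} is lowest.

Choose A and C; total service cost 156.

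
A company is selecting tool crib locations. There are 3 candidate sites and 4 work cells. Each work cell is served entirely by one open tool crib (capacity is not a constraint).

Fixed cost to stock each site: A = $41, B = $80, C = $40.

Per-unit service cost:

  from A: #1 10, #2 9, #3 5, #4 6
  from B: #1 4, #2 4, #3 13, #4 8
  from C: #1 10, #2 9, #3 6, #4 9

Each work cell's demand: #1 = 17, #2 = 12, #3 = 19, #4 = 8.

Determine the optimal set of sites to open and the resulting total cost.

For any fixed open set, each work cell goes to its cheapest open site; total = fixed + service.
{A, B}: #1→B 4·17=68, #2→B 4·12=48, #3→A 5·19=95, #4→A 6·8=48. Service 259; fixed 121; total 380.
{B, C}: service 294 + fixed 120 = 414
{A, B, C}: #1→B 4·17=68, #2→B 4·12=48, #3→A 5·19=95, #4→A 6·8=48. Service 259; fixed 161; total 420.
{C}: service 464 + fixed 40 = 504
No other subset beats 380.

Open A and B; minimum total cost 380.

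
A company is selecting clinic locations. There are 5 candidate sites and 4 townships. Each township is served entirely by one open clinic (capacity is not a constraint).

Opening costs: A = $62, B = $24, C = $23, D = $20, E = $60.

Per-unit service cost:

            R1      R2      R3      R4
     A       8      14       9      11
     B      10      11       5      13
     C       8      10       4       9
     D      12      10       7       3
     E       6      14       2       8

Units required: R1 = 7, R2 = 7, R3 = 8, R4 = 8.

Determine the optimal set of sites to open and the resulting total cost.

Open C and D; minimum total cost 225.

For any fixed open set, each township goes to its cheapest open site; total = fixed + service.
{C, D}: R1→C 8·7=56, R2→C 10·7=70, R3→C 4·8=32, R4→D 3·8=24. Service 182; fixed 43; total 225.
{D, E}: service 152 + fixed 80 = 232
{B, D}: R1→B 10·7=70, R2→D 10·7=70, R3→B 5·8=40, R4→D 3·8=24. Service 204; fixed 44; total 248.
{A, B, C, D, E}: R1→E 6·7=42, R2→C 10·7=70, R3→E 2·8=16, R4→D 3·8=24. Service 152; fixed 189; total 341.
No other subset beats 225.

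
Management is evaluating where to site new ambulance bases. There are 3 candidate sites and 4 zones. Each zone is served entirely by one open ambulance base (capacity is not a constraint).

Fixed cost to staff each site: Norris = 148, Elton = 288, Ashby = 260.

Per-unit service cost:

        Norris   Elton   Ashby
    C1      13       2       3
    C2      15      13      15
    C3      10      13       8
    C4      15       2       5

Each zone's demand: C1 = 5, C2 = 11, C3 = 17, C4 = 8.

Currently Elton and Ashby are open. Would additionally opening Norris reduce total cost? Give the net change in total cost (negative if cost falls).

Current service cost with {Elton, Ashby}: 305.
Adding Norris: each zone re-picks its cheapest; new service cost 305, saving 0.
Extra fixed cost: 148. Net change = 148 − 0 = 148.
(Totals: 853 → 1001.)

No — net change +148 (cost rises by 148).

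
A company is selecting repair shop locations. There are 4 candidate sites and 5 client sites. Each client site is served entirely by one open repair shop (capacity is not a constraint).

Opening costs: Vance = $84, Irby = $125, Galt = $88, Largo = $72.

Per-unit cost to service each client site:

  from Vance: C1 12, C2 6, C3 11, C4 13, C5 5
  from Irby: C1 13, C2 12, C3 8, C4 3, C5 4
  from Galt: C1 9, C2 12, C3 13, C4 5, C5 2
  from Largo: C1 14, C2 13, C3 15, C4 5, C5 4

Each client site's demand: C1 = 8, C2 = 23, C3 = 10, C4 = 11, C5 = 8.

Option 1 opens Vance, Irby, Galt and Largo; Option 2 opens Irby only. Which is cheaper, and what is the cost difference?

Option 2 is cheaper by 58.

Option 1: {Vance, Irby, Galt, Largo}: C1→Galt 9·8=72, C2→Vance 6·23=138, C3→Irby 8·10=80, C4→Irby 3·11=33, C5→Galt 2·8=16. Service 339; fixed 369; total 708.
Option 2: {Irby}: C1→Irby 13·8=104, C2→Irby 12·23=276, C3→Irby 8·10=80, C4→Irby 3·11=33, C5→Irby 4·8=32. Service 525; fixed 125; total 650.
Difference: |708 − 650| = 58.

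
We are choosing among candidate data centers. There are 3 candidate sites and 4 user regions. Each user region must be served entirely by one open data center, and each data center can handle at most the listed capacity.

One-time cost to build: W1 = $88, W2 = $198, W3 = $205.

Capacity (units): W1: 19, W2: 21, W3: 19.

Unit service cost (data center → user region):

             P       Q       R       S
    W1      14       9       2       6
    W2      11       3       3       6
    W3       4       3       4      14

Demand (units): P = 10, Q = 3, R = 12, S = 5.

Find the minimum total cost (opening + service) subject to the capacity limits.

Open {W1, W3}: P→W3 4·10=40, Q→W3 3·3=9, R→W1 2·12=24, S→W1 6·5=30.
Loads: W1 carries 17/19, W3 carries 13/19. Service 103; fixed 293; total 396.
Next best feasible plan costs 436.

Minimum total cost: 396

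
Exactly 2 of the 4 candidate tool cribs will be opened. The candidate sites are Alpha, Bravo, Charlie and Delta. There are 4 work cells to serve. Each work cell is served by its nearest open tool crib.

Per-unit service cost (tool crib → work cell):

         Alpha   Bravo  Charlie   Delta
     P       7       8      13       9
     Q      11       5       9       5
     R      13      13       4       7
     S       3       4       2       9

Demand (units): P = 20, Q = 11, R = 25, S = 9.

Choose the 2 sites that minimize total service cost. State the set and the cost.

Choose Bravo and Charlie; total service cost 333.

With exactly 2 open, each work cell uses its cheapest among the chosen.
{Bravo, Charlie}: P→Bravo 8·20=160, Q→Bravo 5·11=55, R→Charlie 4·25=100, S→Charlie 2·9=18. Service cost 333.
{Charlie, Delta}: service cost 353
{Alpha, Charlie}: service cost 357
Among all 6 size-2 choices, {Bravo, Charlie} is lowest.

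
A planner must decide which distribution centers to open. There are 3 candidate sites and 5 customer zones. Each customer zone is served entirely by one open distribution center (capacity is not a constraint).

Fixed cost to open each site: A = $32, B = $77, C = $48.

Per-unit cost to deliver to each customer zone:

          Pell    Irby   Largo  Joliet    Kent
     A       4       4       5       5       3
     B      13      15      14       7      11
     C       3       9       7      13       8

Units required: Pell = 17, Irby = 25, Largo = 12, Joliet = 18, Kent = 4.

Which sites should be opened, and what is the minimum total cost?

Open A only; minimum total cost 362.

For any fixed open set, each customer zone goes to its cheapest open site; total = fixed + service.
{A}: Pell→A 4·17=68, Irby→A 4·25=100, Largo→A 5·12=60, Joliet→A 5·18=90, Kent→A 3·4=12. Service 330; fixed 32; total 362.
{A, C}: Pell→C 3·17=51, Irby→A 4·25=100, Largo→A 5·12=60, Joliet→A 5·18=90, Kent→A 3·4=12. Service 313; fixed 80; total 393.
{A, B}: Pell→A 4·17=68, Irby→A 4·25=100, Largo→A 5·12=60, Joliet→A 5·18=90, Kent→A 3·4=12. Service 330; fixed 109; total 439.
{A, B, C}: service 313 + fixed 157 = 470
No other subset beats 362.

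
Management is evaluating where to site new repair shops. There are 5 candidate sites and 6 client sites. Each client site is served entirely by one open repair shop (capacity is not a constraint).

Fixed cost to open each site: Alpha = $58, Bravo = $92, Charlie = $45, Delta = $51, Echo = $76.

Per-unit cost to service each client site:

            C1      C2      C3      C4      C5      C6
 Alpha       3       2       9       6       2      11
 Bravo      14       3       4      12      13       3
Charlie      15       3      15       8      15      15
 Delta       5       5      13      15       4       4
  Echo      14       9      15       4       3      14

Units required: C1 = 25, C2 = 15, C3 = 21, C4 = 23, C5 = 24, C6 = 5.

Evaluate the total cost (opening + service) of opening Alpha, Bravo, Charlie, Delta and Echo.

Each client site is assigned to its cheapest site among the open ones.
{Alpha, Bravo, Charlie, Delta, Echo}: C1→Alpha 3·25=75, C2→Alpha 2·15=30, C3→Bravo 4·21=84, C4→Echo 4·23=92, C5→Alpha 2·24=48, C6→Bravo 3·5=15. Service 344; fixed 322; total 666.

Total cost: 666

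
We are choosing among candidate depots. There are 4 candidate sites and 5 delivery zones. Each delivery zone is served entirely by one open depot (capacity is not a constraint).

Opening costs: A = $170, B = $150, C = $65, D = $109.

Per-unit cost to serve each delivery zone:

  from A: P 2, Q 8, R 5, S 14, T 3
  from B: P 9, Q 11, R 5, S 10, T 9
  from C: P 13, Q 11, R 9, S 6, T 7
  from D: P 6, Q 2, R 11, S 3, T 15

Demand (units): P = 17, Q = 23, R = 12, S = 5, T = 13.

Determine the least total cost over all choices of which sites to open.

Minimum total cost: 473

For any fixed open set, each delivery zone goes to its cheapest open site; total = fixed + service.
{A, D}: P→A 2·17=34, Q→D 2·23=46, R→A 5·12=60, S→D 3·5=15, T→A 3·13=39. Service 194; fixed 279; total 473.
{C, D}: service 362 + fixed 174 = 536
{A, C, D}: P→A 2·17=34, Q→D 2·23=46, R→A 5·12=60, S→D 3·5=15, T→A 3·13=39. Service 194; fixed 344; total 538.
{A, B, C, D}: service 194 + fixed 494 = 688
No other subset beats 473.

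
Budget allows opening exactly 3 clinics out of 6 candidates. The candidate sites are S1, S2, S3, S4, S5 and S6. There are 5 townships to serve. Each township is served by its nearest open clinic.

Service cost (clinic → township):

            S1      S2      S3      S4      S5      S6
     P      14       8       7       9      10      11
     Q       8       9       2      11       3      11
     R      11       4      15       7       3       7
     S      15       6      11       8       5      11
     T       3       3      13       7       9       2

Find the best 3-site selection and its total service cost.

With exactly 3 open, each township uses its cheapest among the chosen.
{S3, S5, S6}: P→S3 7, Q→S3 2, R→S5 3, S→S5 5, T→S6 2. Service cost 19.
{S1, S3, S5}: service cost 20
{S2, S3, S5}: service cost 20
Among all 20 size-3 choices, {S3, S5, S6} is lowest.

Choose S3, S5 and S6; total service cost 19.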